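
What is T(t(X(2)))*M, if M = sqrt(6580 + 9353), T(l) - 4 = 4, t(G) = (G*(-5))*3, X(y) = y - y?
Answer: 8*sqrt(15933) ≈ 1009.8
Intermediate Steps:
X(y) = 0
t(G) = -15*G (t(G) = -5*G*3 = -15*G)
T(l) = 8 (T(l) = 4 + 4 = 8)
M = sqrt(15933) ≈ 126.23
T(t(X(2)))*M = 8*sqrt(15933)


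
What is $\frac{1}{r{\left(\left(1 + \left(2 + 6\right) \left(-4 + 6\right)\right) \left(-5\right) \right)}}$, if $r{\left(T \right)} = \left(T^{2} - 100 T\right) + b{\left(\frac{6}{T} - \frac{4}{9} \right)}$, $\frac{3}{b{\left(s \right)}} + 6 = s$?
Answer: $\frac{4984}{78371105} \approx 6.3595 \cdot 10^{-5}$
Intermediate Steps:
$b{\left(s \right)} = \frac{3}{-6 + s}$
$r{\left(T \right)} = T^{2} - 100 T + \frac{3}{- \frac{58}{9} + \frac{6}{T}}$ ($r{\left(T \right)} = \left(T^{2} - 100 T\right) + \frac{3}{-6 + \left(\frac{6}{T} - \frac{4}{9}\right)} = \left(T^{2} - 100 T\right) + \frac{3}{-6 - \left(\frac{4}{9} - \frac{6}{T}\right)} = \left(T^{2} - 100 T\right) + \frac{3}{- \frac{58}{9} + \frac{6}{T}} = T^{2} - 100 T + \frac{3}{- \frac{58}{9} + \frac{6}{T}}$)
$\frac{1}{r{\left(\left(1 + \left(2 + 6\right) \left(-4 + 6\right)\right) \left(-5\right) \right)}} = \frac{1}{\frac{1}{2} \left(1 + \left(2 + 6\right) \left(-4 + 6\right)\right) \left(-5\right) \frac{1}{-27 + 29 \left(1 + \left(2 + 6\right) \left(-4 + 6\right)\right) \left(-5\right)} \left(5373 - 5854 \left(1 + \left(2 + 6\right) \left(-4 + 6\right)\right) \left(-5\right) + 58 \left(\left(1 + \left(2 + 6\right) \left(-4 + 6\right)\right) \left(-5\right)\right)^{2}\right)} = \frac{1}{\frac{1}{2} \left(1 + 8 \cdot 2\right) \left(-5\right) \frac{1}{-27 + 29 \left(1 + 8 \cdot 2\right) \left(-5\right)} \left(5373 - 5854 \left(1 + 8 \cdot 2\right) \left(-5\right) + 58 \left(\left(1 + 8 \cdot 2\right) \left(-5\right)\right)^{2}\right)} = \frac{1}{\frac{1}{2} \left(1 + 16\right) \left(-5\right) \frac{1}{-27 + 29 \left(1 + 16\right) \left(-5\right)} \left(5373 - 5854 \left(1 + 16\right) \left(-5\right) + 58 \left(\left(1 + 16\right) \left(-5\right)\right)^{2}\right)} = \frac{1}{\frac{1}{2} \cdot 17 \left(-5\right) \frac{1}{-27 + 29 \cdot 17 \left(-5\right)} \left(5373 - 5854 \cdot 17 \left(-5\right) + 58 \left(17 \left(-5\right)\right)^{2}\right)} = \frac{1}{\frac{1}{2} \left(-85\right) \frac{1}{-27 + 29 \left(-85\right)} \left(5373 - -497590 + 58 \left(-85\right)^{2}\right)} = \frac{1}{\frac{1}{2} \left(-85\right) \frac{1}{-27 - 2465} \left(5373 + 497590 + 58 \cdot 7225\right)} = \frac{1}{\frac{1}{2} \left(-85\right) \frac{1}{-2492} \left(5373 + 497590 + 419050\right)} = \frac{1}{\frac{1}{2} \left(-85\right) \left(- \frac{1}{2492}\right) 922013} = \frac{1}{\frac{78371105}{4984}} = \frac{4984}{78371105}$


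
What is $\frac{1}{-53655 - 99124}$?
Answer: $- \frac{1}{152779} \approx -6.5454 \cdot 10^{-6}$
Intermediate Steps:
$\frac{1}{-53655 - 99124} = \frac{1}{-152779} = - \frac{1}{152779}$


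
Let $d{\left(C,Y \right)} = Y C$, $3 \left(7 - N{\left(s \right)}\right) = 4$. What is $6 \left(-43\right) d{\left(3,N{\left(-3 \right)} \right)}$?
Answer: $-4386$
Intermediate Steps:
$N{\left(s \right)} = \frac{17}{3}$ ($N{\left(s \right)} = 7 - \frac{4}{3} = \frac{17}{3}$)
$d{\left(C,Y \right)} = C Y$
$6 \left(-43\right) d{\left(3,N{\left(-3 \right)} \right)} = 6 \left(-43\right) 3 \cdot \frac{17}{3} = \left(-258\right) 17 = -4386$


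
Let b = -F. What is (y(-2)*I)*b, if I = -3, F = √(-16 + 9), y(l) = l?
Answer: -6*I*√7 ≈ -15.875*I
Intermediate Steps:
F = I*√7 (F = √(-7) = I*√7 ≈ 2.6458*I)
b = -I*√7 ≈ -2.6458*I
(y(-2)*I)*b = (-2*(-3))*(-I*√7) = 6*(-I*√7) = -6*I*√7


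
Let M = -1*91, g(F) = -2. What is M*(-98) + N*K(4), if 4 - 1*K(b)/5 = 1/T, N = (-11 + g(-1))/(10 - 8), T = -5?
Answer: 17563/2 ≈ 8781.5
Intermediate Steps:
N = -13/2 (N = (-11 - 2)/(10 - 8) = -13/2 ≈ -6.5000)
K(b) = 21 (K(b) = 20 - 5/(-5) = 20 - 5*(-⅕) = 20 + 1 = 21)
M = -91
M*(-98) + N*K(4) = -91*(-98) - 13/2*21 = 8918 - 273/2 = 17563/2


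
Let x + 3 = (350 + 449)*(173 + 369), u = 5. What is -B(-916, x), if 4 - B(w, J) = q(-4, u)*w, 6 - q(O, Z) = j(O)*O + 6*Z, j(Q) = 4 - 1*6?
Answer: 29308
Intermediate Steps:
j(Q) = -2 (j(Q) = 4 - 6 = -2)
q(O, Z) = 6 - 6*Z + 2*O (q(O, Z) = 6 - (-2*O + 6*Z) = 6 + (-6*Z + 2*O) = 6 - 6*Z + 2*O)
x = 433055 (x = -3 + (350 + 449)*(173 + 369) = -3 + 799*542 = -3 + 433058 = 433055)
B(w, J) = 4 + 32*w (B(w, J) = 4 - (6 - 6*5 + 2*(-4))*w = 4 - (6 - 30 - 8)*w = 4 - (-32)*w = 4 + 32*w)
-B(-916, x) = -(4 + 32*(-916)) = -(4 - 29312) = -1*(-29308) = 29308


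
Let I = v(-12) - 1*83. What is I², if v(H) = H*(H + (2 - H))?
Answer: 11449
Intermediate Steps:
v(H) = 2*H (v(H) = H*2 = 2*H)
I = -107 (I = 2*(-12) - 1*83 = -24 - 83 = -107)
I² = (-107)² = 11449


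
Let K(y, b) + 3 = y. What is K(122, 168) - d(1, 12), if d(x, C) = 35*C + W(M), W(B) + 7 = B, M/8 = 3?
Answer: -318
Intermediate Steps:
M = 24 (M = 8*3 = 24)
W(B) = -7 + B
K(y, b) = -3 + y
d(x, C) = 17 + 35*C (d(x, C) = 35*C + (-7 + 24) = 35*C + 17 = 17 + 35*C)
K(122, 168) - d(1, 12) = (-3 + 122) - (17 + 35*12) = 119 - (17 + 420) = 119 - 1*437 = 119 - 437 = -318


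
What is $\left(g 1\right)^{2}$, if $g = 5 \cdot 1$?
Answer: $25$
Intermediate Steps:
$g = 5$
$\left(g 1\right)^{2} = \left(5 \cdot 1\right)^{2} = 5^{2} = 25$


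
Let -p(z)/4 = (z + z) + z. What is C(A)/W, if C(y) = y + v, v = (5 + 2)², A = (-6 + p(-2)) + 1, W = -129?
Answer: -68/129 ≈ -0.52713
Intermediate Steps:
p(z) = -12*z (p(z) = -4*((z + z) + z) = -4*(2*z + z) = -12*z)
A = 19 (A = (-6 - 12*(-2)) + 1 = (-6 + 24) + 1 = 18 + 1 = 19)
v = 49 (v = 7² = 49)
C(y) = 49 + y (C(y) = y + 49 = 49 + y)
C(A)/W = (49 + 19)/(-129) = 68*(-1/129) = -68/129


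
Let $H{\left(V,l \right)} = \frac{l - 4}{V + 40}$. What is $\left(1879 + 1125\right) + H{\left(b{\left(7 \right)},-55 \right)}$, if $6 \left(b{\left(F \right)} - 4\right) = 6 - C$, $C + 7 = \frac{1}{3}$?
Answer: $\frac{1246129}{415} \approx 3002.7$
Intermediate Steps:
$C = - \frac{20}{3}$ ($C = -7 + \frac{1}{3} = - \frac{20}{3} \approx -6.6667$)
$b{\left(F \right)} = \frac{55}{9}$ ($b{\left(F \right)} = 4 + \frac{6 - - \frac{20}{3}}{6} = 4 + \frac{6 + \frac{20}{3}}{6} = 4 + \frac{1}{6} \cdot \frac{38}{3} = 4 + \frac{19}{9} = \frac{55}{9}$)
$H{\left(V,l \right)} = \frac{-4 + l}{40 + V}$
$\left(1879 + 1125\right) + H{\left(b{\left(7 \right)},-55 \right)} = \left(1879 + 1125\right) + \frac{-4 - 55}{40 + \frac{55}{9}} = 3004 + \frac{1}{\frac{415}{9}} \left(-59\right) = 3004 + \frac{9}{415} \left(-59\right) = 3004 - \frac{531}{415} = \frac{1246129}{415}$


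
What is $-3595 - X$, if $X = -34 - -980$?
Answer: $-4541$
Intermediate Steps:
$X = 946$ ($X = -34 + 980 = 946$)
$-3595 - X = -3595 - 946 = -4541$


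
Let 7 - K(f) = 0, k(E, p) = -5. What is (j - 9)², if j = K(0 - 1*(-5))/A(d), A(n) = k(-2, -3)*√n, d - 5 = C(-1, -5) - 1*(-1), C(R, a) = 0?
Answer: 12199/150 + 21*√6/5 ≈ 91.615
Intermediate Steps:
d = 6 (d = 5 + (0 - 1*(-1)) = 5 + (0 + 1) = 5 + 1 = 6)
K(f) = 7 (K(f) = 7 - 1*0 = 7 + 0 = 7)
A(n) = -5*√n
j = -7*√6/30 (j = 7/((-5*√6)) = 7*(-√6/30) = -7*√6/30 ≈ -0.57155)
(j - 9)² = (-7*√6/30 - 9)² = (-9 - 7*√6/30)²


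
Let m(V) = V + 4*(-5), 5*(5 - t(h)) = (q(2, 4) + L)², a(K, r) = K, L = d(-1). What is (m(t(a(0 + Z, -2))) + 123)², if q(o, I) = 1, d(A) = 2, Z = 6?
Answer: 281961/25 ≈ 11278.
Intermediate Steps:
L = 2
t(h) = 16/5 (t(h) = 5 - (1 + 2)²/5 = 5 - ⅕*3² = 5 - ⅕*9 = 5 - 9/5 = 16/5)
m(V) = -20 + V (m(V) = V - 20 = -20 + V)
(m(t(a(0 + Z, -2))) + 123)² = ((-20 + 16/5) + 123)² = (-84/5 + 123)² = (531/5)² = 281961/25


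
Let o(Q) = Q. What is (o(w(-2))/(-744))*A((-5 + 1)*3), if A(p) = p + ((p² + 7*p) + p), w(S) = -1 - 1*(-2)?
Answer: -3/62 ≈ -0.048387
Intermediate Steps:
w(S) = 1 (w(S) = -1 + 2 = 1)
A(p) = p² + 9*p (A(p) = p + (p² + 8*p) = p² + 9*p)
(o(w(-2))/(-744))*A((-5 + 1)*3) = (1/(-744))*(((-5 + 1)*3)*(9 + (-5 + 1)*3)) = (1*(-1/744))*((-4*3)*(9 - 4*3)) = -(-1)*(9 - 12)/62 = -(-1)*(-3)/62 = -1/744*36 = -3/62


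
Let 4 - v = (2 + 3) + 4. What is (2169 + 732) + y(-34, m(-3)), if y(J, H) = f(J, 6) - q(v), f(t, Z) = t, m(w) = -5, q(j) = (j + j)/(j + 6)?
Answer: 2877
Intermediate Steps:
v = -5 (v = 4 - ((2 + 3) + 4) = 4 - (5 + 4) = 4 - 1*9 = 4 - 9 = -5)
q(j) = 2*j/(6 + j) (q(j) = (2*j)/(6 + j) = 2*j/(6 + j))
y(J, H) = 10 + J (y(J, H) = J - 2*(-5)/(6 - 5) = J - 2*(-5)/1 = J - 2*(-5) = J - 1*(-10) = J + 10 = 10 + J)
(2169 + 732) + y(-34, m(-3)) = (2169 + 732) + (10 - 34) = 2901 - 24 = 2877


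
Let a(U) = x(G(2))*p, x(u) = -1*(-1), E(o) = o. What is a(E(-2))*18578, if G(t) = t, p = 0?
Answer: 0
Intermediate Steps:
x(u) = 1
a(U) = 0 (a(U) = 1*0 = 0)
a(E(-2))*18578 = 0*18578 = 0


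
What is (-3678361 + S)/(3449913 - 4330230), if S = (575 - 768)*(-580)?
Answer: 396269/97813 ≈ 4.0513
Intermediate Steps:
S = 111940 (S = -193*(-580) = 111940)
(-3678361 + S)/(3449913 - 4330230) = (-3678361 + 111940)/(3449913 - 4330230) = -3566421/(-880317) = -3566421*(-1/880317) = 396269/97813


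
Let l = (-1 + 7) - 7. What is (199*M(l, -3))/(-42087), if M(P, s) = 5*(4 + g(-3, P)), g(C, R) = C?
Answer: -995/42087 ≈ -0.023641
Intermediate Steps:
l = -1 (l = 6 - 7 = -1)
M(P, s) = 5 (M(P, s) = 5*(4 - 3) = 5*1 = 5)
(199*M(l, -3))/(-42087) = (199*5)/(-42087) = 995*(-1/42087) = -995/42087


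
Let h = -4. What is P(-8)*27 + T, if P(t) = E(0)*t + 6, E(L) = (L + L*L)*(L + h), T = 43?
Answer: 205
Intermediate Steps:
E(L) = (-4 + L)*(L + L²) (E(L) = (L + L*L)*(L - 4) = (L + L²)*(-4 + L) = (-4 + L)*(L + L²))
P(t) = 6 (P(t) = (0*(-4 + 0² - 3*0))*t + 6 = (0*(-4 + 0 + 0))*t + 6 = (0*(-4))*t + 6 = 0*t + 6 = 0 + 6 = 6)
P(-8)*27 + T = 6*27 + 43 = 162 + 43 = 205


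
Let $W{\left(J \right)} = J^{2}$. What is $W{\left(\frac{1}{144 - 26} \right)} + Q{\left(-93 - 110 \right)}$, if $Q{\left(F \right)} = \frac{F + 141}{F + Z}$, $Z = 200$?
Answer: $\frac{863291}{41772} \approx 20.667$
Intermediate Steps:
$Q{\left(F \right)} = \frac{141 + F}{200 + F}$ ($Q{\left(F \right)} = \frac{F + 141}{F + 200} = \frac{141 + F}{200 + F}$)
$W{\left(\frac{1}{144 - 26} \right)} + Q{\left(-93 - 110 \right)} = \left(\frac{1}{144 - 26}\right)^{2} + \frac{141 - 203}{200 - 203} = \left(\frac{1}{118}\right)^{2} + \frac{141 - 203}{200 - 203} = \frac{1}{13924} + \frac{1}{-3} \left(-62\right) = \frac{1}{13924} - - \frac{62}{3} = \frac{1}{13924} + \frac{62}{3} = \frac{863291}{41772}$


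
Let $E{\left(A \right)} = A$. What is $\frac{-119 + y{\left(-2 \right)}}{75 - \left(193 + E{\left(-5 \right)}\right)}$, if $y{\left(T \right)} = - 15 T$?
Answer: $\frac{89}{113} \approx 0.78761$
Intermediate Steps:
$\frac{-119 + y{\left(-2 \right)}}{75 - \left(193 + E{\left(-5 \right)}\right)} = \frac{-119 - -30}{75 - 188} = \frac{-119 + 30}{75 + \left(-193 + 5\right)} = - \frac{89}{75 - 188} = - \frac{89}{-113} = \left(-89\right) \left(- \frac{1}{113}\right) = \frac{89}{113}$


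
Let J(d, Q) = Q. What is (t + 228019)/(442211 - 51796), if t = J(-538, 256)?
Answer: 45655/78083 ≈ 0.58470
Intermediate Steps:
t = 256
(t + 228019)/(442211 - 51796) = (256 + 228019)/(442211 - 51796) = 228275/390415 = 228275*(1/390415) = 45655/78083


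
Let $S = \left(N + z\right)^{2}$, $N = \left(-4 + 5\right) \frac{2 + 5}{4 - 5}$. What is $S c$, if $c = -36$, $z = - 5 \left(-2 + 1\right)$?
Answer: $-144$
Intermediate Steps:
$z = 5$ ($z = \left(-5\right) \left(-1\right) = 5$)
$N = -7$ ($N = 1 \frac{7}{-1} = 1 \cdot 7 \left(-1\right) = 1 \left(-7\right) = -7$)
$S = 4$ ($S = \left(-7 + 5\right)^{2} = \left(-2\right)^{2} = 4$)
$S c = 4 \left(-36\right) = -144$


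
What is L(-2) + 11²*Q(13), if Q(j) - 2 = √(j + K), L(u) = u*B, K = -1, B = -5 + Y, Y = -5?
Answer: 262 + 242*√3 ≈ 681.16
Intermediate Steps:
B = -10 (B = -5 - 5 = -10)
L(u) = -10*u (L(u) = u*(-10) = -10*u)
Q(j) = 2 + √(-1 + j) (Q(j) = 2 + √(j - 1) = 2 + √(-1 + j))
L(-2) + 11²*Q(13) = -10*(-2) + 11²*(2 + √(-1 + 13)) = 20 + 121*(2 + √12) = 20 + 121*(2 + 2*√3) = 20 + (242 + 242*√3) = 262 + 242*√3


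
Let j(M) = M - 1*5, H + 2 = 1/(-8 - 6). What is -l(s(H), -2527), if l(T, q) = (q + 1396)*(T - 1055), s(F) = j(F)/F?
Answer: -1189344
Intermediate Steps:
H = -29/14 (H = -2 + 1/(-8 - 6) = -2 + 1/(-14) = -2 - 1/14 = -29/14 ≈ -2.0714)
j(M) = -5 + M (j(M) = M - 5 = -5 + M)
s(F) = (-5 + F)/F
l(T, q) = (-1055 + T)*(1396 + q) (l(T, q) = (1396 + q)*(-1055 + T) = (-1055 + T)*(1396 + q))
-l(s(H), -2527) = -(-1472780 - 1055*(-2527) + 1396*((-5 - 29/14)/(-29/14)) + ((-5 - 29/14)/(-29/14))*(-2527)) = -(-1472780 + 2665985 + 1396*(-14/29*(-99/14)) - 14/29*(-99/14)*(-2527)) = -(-1472780 + 2665985 + 1396*(99/29) + (99/29)*(-2527)) = -(-1472780 + 2665985 + 138204/29 - 250173/29) = -1*1189344 = -1189344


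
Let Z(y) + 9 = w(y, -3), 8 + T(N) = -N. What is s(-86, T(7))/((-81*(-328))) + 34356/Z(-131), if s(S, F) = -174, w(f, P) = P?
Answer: -12677393/4428 ≈ -2863.0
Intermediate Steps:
T(N) = -8 - N
Z(y) = -12 (Z(y) = -9 - 3 = -12)
s(-86, T(7))/((-81*(-328))) + 34356/Z(-131) = -174/((-81*(-328))) + 34356/(-12) = -174/26568 + 34356*(-1/12) = -174*1/26568 - 2863 = -29/4428 - 2863 = -12677393/4428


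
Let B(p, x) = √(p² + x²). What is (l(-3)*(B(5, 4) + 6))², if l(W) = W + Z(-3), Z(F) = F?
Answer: 2772 + 432*√41 ≈ 5538.1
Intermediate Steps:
l(W) = -3 + W (l(W) = W - 3 = -3 + W)
(l(-3)*(B(5, 4) + 6))² = ((-3 - 3)*(√(5² + 4²) + 6))² = (-6*(√(25 + 16) + 6))² = (-6*(√41 + 6))² = (-6*(6 + √41))² = (-36 - 6*√41)²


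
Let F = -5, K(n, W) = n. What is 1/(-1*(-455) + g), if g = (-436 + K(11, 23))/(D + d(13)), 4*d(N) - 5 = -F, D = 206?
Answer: 417/188885 ≈ 0.0022077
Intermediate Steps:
d(N) = 5/2 (d(N) = 5/4 + (-1*(-5))/4 = 5/4 + (1/4)*5 = 5/4 + 5/4 = 5/2)
g = -850/417 (g = (-436 + 11)/(206 + 5/2) = -425/417/2 = -425*2/417 = -850/417 ≈ -2.0384)
1/(-1*(-455) + g) = 1/(-1*(-455) - 850/417) = 1/(455 - 850/417) = 1/(188885/417) = 417/188885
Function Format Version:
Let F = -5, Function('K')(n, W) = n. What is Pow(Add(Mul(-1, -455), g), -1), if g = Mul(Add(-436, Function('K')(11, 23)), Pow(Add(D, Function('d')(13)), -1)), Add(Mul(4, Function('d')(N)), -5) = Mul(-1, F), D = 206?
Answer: Rational(417, 188885) ≈ 0.0022077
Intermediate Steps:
Function('d')(N) = Rational(5, 2) (Function('d')(N) = Add(Rational(5, 4), Mul(Rational(1, 4), Mul(-1, -5))) = Add(Rational(5, 4), Mul(Rational(1, 4), 5)) = Add(Rational(5, 4), Rational(5, 4)) = Rational(5, 2))
g = Rational(-850, 417) (g = Mul(Add(-436, 11), Pow(Add(206, Rational(5, 2)), -1)) = Mul(-425, Pow(Rational(417, 2), -1)) = Mul(-425, Rational(2, 417)) = Rational(-850, 417) ≈ -2.0384)
Pow(Add(Mul(-1, -455), g), -1) = Pow(Add(Mul(-1, -455), Rational(-850, 417)), -1) = Pow(Add(455, Rational(-850, 417)), -1) = Pow(Rational(188885, 417), -1) = Rational(417, 188885)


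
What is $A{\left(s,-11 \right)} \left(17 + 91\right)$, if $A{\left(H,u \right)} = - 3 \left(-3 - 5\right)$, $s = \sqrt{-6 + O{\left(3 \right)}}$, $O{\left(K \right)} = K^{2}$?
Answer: $2592$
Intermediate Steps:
$s = \sqrt{3}$ ($s = \sqrt{-6 + 3^{2}} = \sqrt{-6 + 9} = \sqrt{3} \approx 1.732$)
$A{\left(H,u \right)} = 24$ ($A{\left(H,u \right)} = \left(-3\right) \left(-8\right) = 24$)
$A{\left(s,-11 \right)} \left(17 + 91\right) = 24 \left(17 + 91\right) = 24 \cdot 108 = 2592$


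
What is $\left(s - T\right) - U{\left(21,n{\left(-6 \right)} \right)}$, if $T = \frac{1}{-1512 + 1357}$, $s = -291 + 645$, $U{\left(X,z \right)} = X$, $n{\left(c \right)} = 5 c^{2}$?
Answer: $\frac{51616}{155} \approx 333.01$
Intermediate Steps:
$s = 354$
$T = - \frac{1}{155}$ ($T = \frac{1}{-155} = - \frac{1}{155} \approx -0.0064516$)
$\left(s - T\right) - U{\left(21,n{\left(-6 \right)} \right)} = \left(354 - - \frac{1}{155}\right) - 21 = \left(354 + \frac{1}{155}\right) - 21 = \frac{54871}{155} - 21 = \frac{51616}{155}$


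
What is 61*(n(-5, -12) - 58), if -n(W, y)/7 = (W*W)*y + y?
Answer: 129686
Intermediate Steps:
n(W, y) = -7*y - 7*y*W² (n(W, y) = -7*((W*W)*y + y) = -7*(W²*y + y) = -7*(y*W² + y) = -7*(y + y*W²) = -7*y - 7*y*W²)
61*(n(-5, -12) - 58) = 61*(-7*(-12)*(1 + (-5)²) - 58) = 61*(-7*(-12)*(1 + 25) - 58) = 61*(-7*(-12)*26 - 58) = 61*(2184 - 58) = 61*2126 = 129686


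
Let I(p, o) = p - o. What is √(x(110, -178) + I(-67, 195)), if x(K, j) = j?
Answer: 2*I*√110 ≈ 20.976*I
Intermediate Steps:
√(x(110, -178) + I(-67, 195)) = √(-178 + (-67 - 1*195)) = √(-178 + (-67 - 195)) = √(-178 - 262) = √(-440) = 2*I*√110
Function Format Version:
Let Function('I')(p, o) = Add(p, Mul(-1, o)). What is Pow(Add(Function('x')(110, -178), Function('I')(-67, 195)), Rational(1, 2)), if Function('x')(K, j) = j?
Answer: Mul(2, I, Pow(110, Rational(1, 2))) ≈ Mul(20.976, I)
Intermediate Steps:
Pow(Add(Function('x')(110, -178), Function('I')(-67, 195)), Rational(1, 2)) = Pow(Add(-178, Add(-67, Mul(-1, 195))), Rational(1, 2)) = Pow(Add(-178, Add(-67, -195)), Rational(1, 2)) = Pow(Add(-178, -262), Rational(1, 2)) = Pow(-440, Rational(1, 2)) = Mul(2, I, Pow(110, Rational(1, 2)))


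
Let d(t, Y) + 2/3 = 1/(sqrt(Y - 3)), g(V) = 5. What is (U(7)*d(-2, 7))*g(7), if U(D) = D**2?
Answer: -245/6 ≈ -40.833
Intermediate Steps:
d(t, Y) = -2/3 + 1/sqrt(-3 + Y) (d(t, Y) = -2/3 + 1/(sqrt(Y - 3)) = -2/3 + 1/(sqrt(-3 + Y)) = -2/3 + 1/sqrt(-3 + Y))
(U(7)*d(-2, 7))*g(7) = (7**2*(-2/3 + 1/sqrt(-3 + 7)))*5 = (49*(-2/3 + 1/sqrt(4)))*5 = (49*(-2/3 + 1/2))*5 = (49*(-1/6))*5 = -49/6*5 = -245/6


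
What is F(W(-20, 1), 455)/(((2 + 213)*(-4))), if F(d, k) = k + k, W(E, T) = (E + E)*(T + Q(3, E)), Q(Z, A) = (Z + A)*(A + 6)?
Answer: -91/86 ≈ -1.0581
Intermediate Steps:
Q(Z, A) = (6 + A)*(A + Z) (Q(Z, A) = (A + Z)*(6 + A) = (6 + A)*(A + Z))
W(E, T) = 2*E*(18 + T + E² + 9*E) (W(E, T) = (E + E)*(T + (E² + 6*E + 6*3 + E*3)) = (2*E)*(T + (E² + 6*E + 18 + 3*E)) = (2*E)*(T + (18 + E² + 9*E)) = (2*E)*(18 + T + E² + 9*E) = 2*E*(18 + T + E² + 9*E))
F(d, k) = 2*k
F(W(-20, 1), 455)/(((2 + 213)*(-4))) = (2*455)/(((2 + 213)*(-4))) = 910/((215*(-4))) = 910/(-860) = 910*(-1/860) = -91/86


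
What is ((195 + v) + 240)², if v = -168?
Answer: 71289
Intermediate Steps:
((195 + v) + 240)² = ((195 - 168) + 240)² = (27 + 240)² = 267² = 71289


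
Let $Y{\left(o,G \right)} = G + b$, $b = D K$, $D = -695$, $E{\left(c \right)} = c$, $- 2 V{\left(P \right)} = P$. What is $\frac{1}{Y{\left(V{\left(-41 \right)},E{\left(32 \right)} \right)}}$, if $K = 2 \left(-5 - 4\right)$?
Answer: $\frac{1}{12542} \approx 7.9732 \cdot 10^{-5}$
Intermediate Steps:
$V{\left(P \right)} = - \frac{P}{2}$
$K = -18$ ($K = 2 \left(-5 - 4\right) = 2 \left(-9\right) = -18$)
$b = 12510$ ($b = \left(-695\right) \left(-18\right) = 12510$)
$Y{\left(o,G \right)} = 12510 + G$ ($Y{\left(o,G \right)} = G + 12510 = 12510 + G$)
$\frac{1}{Y{\left(V{\left(-41 \right)},E{\left(32 \right)} \right)}} = \frac{1}{12510 + 32} = \frac{1}{12542}$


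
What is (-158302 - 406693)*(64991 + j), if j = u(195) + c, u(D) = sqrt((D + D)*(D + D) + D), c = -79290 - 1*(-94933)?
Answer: -45557806830 - 564995*sqrt(152295) ≈ -4.5778e+10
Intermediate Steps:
c = 15643 (c = -79290 + 94933 = 15643)
u(D) = sqrt(D + 4*D**2) (u(D) = sqrt((2*D)*(2*D) + D) = sqrt(4*D**2 + D) = sqrt(D + 4*D**2))
j = 15643 + sqrt(152295) (j = sqrt(195*(1 + 4*195)) + 15643 = sqrt(195*(1 + 780)) + 15643 = sqrt(195*781) + 15643 = sqrt(152295) + 15643 = 15643 + sqrt(152295) ≈ 16033.)
(-158302 - 406693)*(64991 + j) = (-158302 - 406693)*(64991 + (15643 + sqrt(152295))) = -564995*(80634 + sqrt(152295)) = -45557806830 - 564995*sqrt(152295)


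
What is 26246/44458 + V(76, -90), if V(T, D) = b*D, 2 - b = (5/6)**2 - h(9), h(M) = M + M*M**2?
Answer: -2958097929/44458 ≈ -66537.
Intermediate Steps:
h(M) = M + M**3
b = 26615/36 (b = 2 - ((5/6)**2 - (9 + 9**3)) = 2 - ((5*(1/6))**2 - (9 + 729)) = 2 - ((5/6)**2 - 1*738) = 2 - (25/36 - 738) = 2 - 1*(-26543/36) = 2 + 26543/36 = 26615/36 ≈ 739.31)
V(T, D) = 26615*D/36
26246/44458 + V(76, -90) = 26246/44458 + (26615/36)*(-90) = 26246*(1/44458) - 133075/2 = 13123/22229 - 133075/2 = -2958097929/44458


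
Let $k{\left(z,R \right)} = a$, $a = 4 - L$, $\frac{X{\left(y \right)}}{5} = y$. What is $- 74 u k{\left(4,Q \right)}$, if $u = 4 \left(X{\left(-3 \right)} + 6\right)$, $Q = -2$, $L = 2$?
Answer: $5328$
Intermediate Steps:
$X{\left(y \right)} = 5 y$
$a = 2$ ($a = 4 - 2 = 2$)
$u = -36$ ($u = 4 \left(5 \left(-3\right) + 6\right) = 4 \left(-15 + 6\right) = 4 \left(-9\right) = -36$)
$k{\left(z,R \right)} = 2$
$- 74 u k{\left(4,Q \right)} = \left(-74\right) \left(-36\right) 2 = 2664 \cdot 2 = 5328$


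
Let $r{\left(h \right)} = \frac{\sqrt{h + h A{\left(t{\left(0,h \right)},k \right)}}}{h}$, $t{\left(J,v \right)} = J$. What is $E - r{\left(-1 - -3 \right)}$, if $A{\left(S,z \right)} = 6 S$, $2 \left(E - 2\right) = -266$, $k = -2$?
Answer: $-131 - \frac{\sqrt{2}}{2} \approx -131.71$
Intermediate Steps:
$E = -131$ ($E = 2 + \frac{1}{2} \left(-266\right) = 2 - 133 = -131$)
$r{\left(h \right)} = \frac{1}{\sqrt{h}}$ ($r{\left(h \right)} = \frac{\sqrt{h + h 6 \cdot 0}}{h} = \frac{\sqrt{h + h 0}}{h} = \frac{\sqrt{h + 0}}{h} = \frac{\sqrt{h}}{h} = \frac{1}{\sqrt{h}}$)
$E - r{\left(-1 - -3 \right)} = -131 - \frac{1}{\sqrt{-1 - -3}} = -131 - \frac{1}{\sqrt{-1 + 3}} = -131 - \frac{1}{\sqrt{2}} = -131 - \frac{\sqrt{2}}{2}$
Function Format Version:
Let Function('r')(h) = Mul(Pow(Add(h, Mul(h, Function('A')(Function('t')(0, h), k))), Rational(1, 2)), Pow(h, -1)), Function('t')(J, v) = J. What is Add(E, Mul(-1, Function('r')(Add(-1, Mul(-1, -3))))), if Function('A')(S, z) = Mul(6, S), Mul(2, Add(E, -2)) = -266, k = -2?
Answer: Add(-131, Mul(Rational(-1, 2), Pow(2, Rational(1, 2)))) ≈ -131.71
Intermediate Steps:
E = -131 (E = Add(2, Mul(Rational(1, 2), -266)) = Add(2, -133) = -131)
Function('r')(h) = Pow(h, Rational(-1, 2)) (Function('r')(h) = Mul(Pow(Add(h, Mul(h, Mul(6, 0))), Rational(1, 2)), Pow(h, -1)) = Mul(Pow(Add(h, Mul(h, 0)), Rational(1, 2)), Pow(h, -1)) = Mul(Pow(Add(h, 0), Rational(1, 2)), Pow(h, -1)) = Mul(Pow(h, Rational(1, 2)), Pow(h, -1)) = Pow(h, Rational(-1, 2)))
Add(E, Mul(-1, Function('r')(Add(-1, Mul(-1, -3))))) = Add(-131, Mul(-1, Pow(Add(-1, Mul(-1, -3)), Rational(-1, 2)))) = Add(-131, Mul(-1, Pow(Add(-1, 3), Rational(-1, 2)))) = Add(-131, Mul(-1, Pow(2, Rational(-1, 2)))) = Add(-131, Mul(-1, Mul(Rational(1, 2), Pow(2, Rational(1, 2))))) = Add(-131, Mul(Rational(-1, 2), Pow(2, Rational(1, 2))))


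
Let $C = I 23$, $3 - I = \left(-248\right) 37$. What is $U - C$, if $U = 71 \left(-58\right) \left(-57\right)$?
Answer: $23609$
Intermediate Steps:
$I = 9179$ ($I = 3 - \left(-248\right) 37 = 3 - -9176 = 3 + 9176 = 9179$)
$C = 211117$ ($C = 9179 \cdot 23 = 211117$)
$U = 234726$ ($U = \left(-4118\right) \left(-57\right) = 234726$)
$U - C = 234726 - 211117 = 23609$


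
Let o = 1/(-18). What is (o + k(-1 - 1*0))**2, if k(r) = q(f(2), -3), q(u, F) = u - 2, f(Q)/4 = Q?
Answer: 11449/324 ≈ 35.336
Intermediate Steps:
f(Q) = 4*Q
q(u, F) = -2 + u
k(r) = 6 (k(r) = -2 + 4*2 = -2 + 8 = 6)
o = -1/18 ≈ -0.055556
(o + k(-1 - 1*0))**2 = (-1/18 + 6)**2 = (107/18)**2 = 11449/324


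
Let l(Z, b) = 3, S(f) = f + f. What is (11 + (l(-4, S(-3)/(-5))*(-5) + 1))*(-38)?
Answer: 114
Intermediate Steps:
S(f) = 2*f
(11 + (l(-4, S(-3)/(-5))*(-5) + 1))*(-38) = (11 + (3*(-5) + 1))*(-38) = (11 + (-15 + 1))*(-38) = (11 - 14)*(-38) = -3*(-38) = 114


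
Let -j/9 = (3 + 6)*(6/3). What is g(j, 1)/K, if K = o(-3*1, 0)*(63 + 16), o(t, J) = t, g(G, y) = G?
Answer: 54/79 ≈ 0.68354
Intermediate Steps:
j = -162 (j = -9*(3 + 6)*6/3 = -81*6*(⅓) = -81*2 = -9*18 = -162)
K = -237 (K = (-3*1)*(63 + 16) = -3*79 = -237)
g(j, 1)/K = -162/(-237) = -162*(-1/237) = 54/79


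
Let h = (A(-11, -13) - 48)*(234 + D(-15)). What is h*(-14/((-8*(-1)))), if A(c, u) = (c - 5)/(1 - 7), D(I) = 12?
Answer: 19516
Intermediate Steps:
A(c, u) = ⅚ - c/6 (A(c, u) = (-5 + c)/(-6) = (-5 + c)*(-⅙) = ⅚ - c/6)
h = -11152 (h = ((⅚ - ⅙*(-11)) - 48)*(234 + 12) = ((⅚ + 11/6) - 48)*246 = (8/3 - 48)*246 = -136/3*246 = -11152)
h*(-14/((-8*(-1)))) = -(-156128)/((-8*(-1))) = -(-156128)/8 = -11152*(-7/4) = 19516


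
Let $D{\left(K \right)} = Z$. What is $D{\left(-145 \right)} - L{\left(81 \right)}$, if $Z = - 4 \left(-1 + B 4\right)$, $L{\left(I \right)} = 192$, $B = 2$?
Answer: $-220$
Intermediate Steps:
$Z = -28$ ($Z = - 4 \left(-1 + 2 \cdot 4\right) = - 4 \left(-1 + 8\right) = \left(-4\right) 7 = -28$)
$D{\left(K \right)} = -28$
$D{\left(-145 \right)} - L{\left(81 \right)} = -28 - 192 = -220$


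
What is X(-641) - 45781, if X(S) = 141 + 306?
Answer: -45334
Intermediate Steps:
X(S) = 447
X(-641) - 45781 = 447 - 45781 = -45334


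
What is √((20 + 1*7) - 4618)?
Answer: I*√4591 ≈ 67.757*I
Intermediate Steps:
√((20 + 1*7) - 4618) = √((20 + 7) - 4618) = √(27 - 4618) = √(-4591) = I*√4591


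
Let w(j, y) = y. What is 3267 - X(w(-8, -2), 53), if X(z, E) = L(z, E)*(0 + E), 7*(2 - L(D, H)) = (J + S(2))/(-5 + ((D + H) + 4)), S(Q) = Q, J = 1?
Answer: 1106509/350 ≈ 3161.5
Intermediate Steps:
L(D, H) = 2 - 3/(7*(-1 + D + H)) (L(D, H) = 2 - (1 + 2)/(7*(-5 + ((D + H) + 4))) = 2 - 3/(7*(-5 + (4 + D + H))) = 2 - 3/(7*(-1 + D + H)))
X(z, E) = E*(-17/7 + 2*E + 2*z)/(-1 + E + z) (X(z, E) = ((-17/7 + 2*z + 2*E)/(-1 + z + E))*(0 + E) = ((-17/7 + 2*E + 2*z)/(-1 + E + z))*E = E*(-17/7 + 2*E + 2*z)/(-1 + E + z))
3267 - X(w(-8, -2), 53) = 3267 - 53*(-17 + 14*53 + 14*(-2))/(7*(-1 + 53 - 2)) = 3267 - 53*(-17 + 742 - 28)/(7*50) = 3267 - 53*697/(7*50) = 3267 - 1*36941/350 = 3267 - 36941/350 = 1106509/350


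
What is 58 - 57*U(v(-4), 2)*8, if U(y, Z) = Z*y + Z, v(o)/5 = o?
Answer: 17386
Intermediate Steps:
v(o) = 5*o
U(y, Z) = Z + Z*y
58 - 57*U(v(-4), 2)*8 = 58 - 57*2*(1 + 5*(-4))*8 = 58 - 57*2*(1 - 20)*8 = 58 - 57*2*(-19)*8 = 58 - (-2166)*8 = 58 - 57*(-304) = 58 + 17328 = 17386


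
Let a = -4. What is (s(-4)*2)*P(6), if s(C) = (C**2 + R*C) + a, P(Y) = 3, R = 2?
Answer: 24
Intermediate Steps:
s(C) = -4 + C**2 + 2*C (s(C) = (C**2 + 2*C) - 4 = -4 + C**2 + 2*C)
(s(-4)*2)*P(6) = ((-4 + (-4)**2 + 2*(-4))*2)*3 = ((-4 + 16 - 8)*2)*3 = (4*2)*3 = 8*3 = 24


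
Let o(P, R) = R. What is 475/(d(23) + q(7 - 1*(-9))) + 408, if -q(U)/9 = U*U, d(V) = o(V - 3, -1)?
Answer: 187993/461 ≈ 407.79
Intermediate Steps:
d(V) = -1
q(U) = -9*U² (q(U) = -9*U*U = -9*U²)
475/(d(23) + q(7 - 1*(-9))) + 408 = 475/(-1 - 9*(7 - 1*(-9))²) + 408 = 475/(-1 - 9*(7 + 9)²) + 408 = 475/(-1 - 9*16²) + 408 = 475/(-1 - 9*256) + 408 = 475/(-1 - 2304) + 408 = 475/(-2305) + 408 = -1/2305*475 + 408 = -95/461 + 408 = 187993/461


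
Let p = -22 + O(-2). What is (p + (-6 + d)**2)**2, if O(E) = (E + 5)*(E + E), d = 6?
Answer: 1156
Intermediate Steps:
O(E) = 2*E*(5 + E) (O(E) = (5 + E)*(2*E) = 2*E*(5 + E))
p = -34 (p = -22 + 2*(-2)*(5 - 2) = -22 + 2*(-2)*3 = -22 - 12 = -34)
(p + (-6 + d)**2)**2 = (-34 + (-6 + 6)**2)**2 = (-34 + 0**2)**2 = (-34 + 0)**2 = (-34)**2 = 1156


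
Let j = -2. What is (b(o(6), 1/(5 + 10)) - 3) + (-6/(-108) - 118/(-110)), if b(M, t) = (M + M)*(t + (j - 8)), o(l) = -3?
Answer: 57151/990 ≈ 57.728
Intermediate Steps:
b(M, t) = 2*M*(-10 + t) (b(M, t) = (M + M)*(t + (-2 - 8)) = (2*M)*(t - 10) = (2*M)*(-10 + t) = 2*M*(-10 + t))
(b(o(6), 1/(5 + 10)) - 3) + (-6/(-108) - 118/(-110)) = (2*(-3)*(-10 + 1/(5 + 10)) - 3) + (-6/(-108) - 118/(-110)) = (2*(-3)*(-10 + 1/15) - 3) + (-6*(-1/108) - 118*(-1/110)) = (2*(-3)*(-10 + 1/15) - 3) + (1/18 + 59/55) = (2*(-3)*(-149/15) - 3) + 1117/990 = (298/5 - 3) + 1117/990 = 283/5 + 1117/990 = 57151/990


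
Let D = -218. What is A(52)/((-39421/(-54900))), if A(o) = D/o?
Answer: -2992050/512473 ≈ -5.8385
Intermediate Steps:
A(o) = -218/o
A(52)/((-39421/(-54900))) = (-218/52)/((-39421/(-54900))) = (-218*1/52)/((-39421*(-1/54900))) = -109/(26*39421/54900) = -109/26*54900/39421 = -2992050/512473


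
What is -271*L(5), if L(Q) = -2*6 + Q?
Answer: 1897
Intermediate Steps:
L(Q) = -12 + Q
-271*L(5) = -271*(-12 + 5) = -271*(-7) = 1897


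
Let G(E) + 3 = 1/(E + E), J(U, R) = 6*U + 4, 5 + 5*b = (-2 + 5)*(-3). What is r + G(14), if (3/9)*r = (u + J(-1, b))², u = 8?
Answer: 2941/28 ≈ 105.04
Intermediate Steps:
b = -14/5 (b = -1 + ((-2 + 5)*(-3))/5 = -1 + (3*(-3))/5 = -1 + (⅕)*(-9) = -1 - 9/5 = -14/5 ≈ -2.8000)
J(U, R) = 4 + 6*U
G(E) = -3 + 1/(2*E) (G(E) = -3 + 1/(E + E) = -3 + 1/(2*E))
r = 108 (r = 3*(8 + (4 + 6*(-1)))² = 3*(8 + (4 - 6))² = 3*(8 - 2)² = 3*6² = 3*36 = 108)
r + G(14) = 108 + (-3 + (½)/14) = 108 + (-3 + (½)*(1/14)) = 108 + (-3 + 1/28) = 108 - 83/28 = 2941/28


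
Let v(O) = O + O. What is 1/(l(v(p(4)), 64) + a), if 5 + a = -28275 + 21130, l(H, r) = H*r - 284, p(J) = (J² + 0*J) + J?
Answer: -1/4874 ≈ -0.00020517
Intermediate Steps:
p(J) = J + J² (p(J) = (J² + 0) + J = J² + J = J + J²)
v(O) = 2*O
l(H, r) = -284 + H*r
a = -7150 (a = -5 + (-28275 + 21130) = -5 - 7145 = -7150)
1/(l(v(p(4)), 64) + a) = 1/((-284 + (2*(4*(1 + 4)))*64) - 7150) = 1/((-284 + (2*(4*5))*64) - 7150) = 1/((-284 + (2*20)*64) - 7150) = 1/((-284 + 40*64) - 7150) = 1/((-284 + 2560) - 7150) = 1/(2276 - 7150) = 1/(-4874) = -1/4874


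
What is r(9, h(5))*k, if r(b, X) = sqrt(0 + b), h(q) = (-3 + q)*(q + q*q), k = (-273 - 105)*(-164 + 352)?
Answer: -213192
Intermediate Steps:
k = -71064 (k = -378*188 = -71064)
h(q) = (-3 + q)*(q + q**2)
r(b, X) = sqrt(b)
r(9, h(5))*k = sqrt(9)*(-71064) = 3*(-71064) = -213192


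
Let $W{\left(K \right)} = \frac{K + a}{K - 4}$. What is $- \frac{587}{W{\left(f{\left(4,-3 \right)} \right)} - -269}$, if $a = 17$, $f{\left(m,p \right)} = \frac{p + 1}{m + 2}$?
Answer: $- \frac{7631}{3447} \approx -2.2138$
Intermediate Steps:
$f{\left(m,p \right)} = \frac{1 + p}{2 + m}$
$W{\left(K \right)} = \frac{17 + K}{-4 + K}$ ($W{\left(K \right)} = \frac{K + 17}{K - 4} = \frac{17 + K}{-4 + K}$)
$- \frac{587}{W{\left(f{\left(4,-3 \right)} \right)} - -269} = - \frac{587}{\frac{17 + \frac{1 - 3}{2 + 4}}{-4 + \frac{1 - 3}{2 + 4}} - -269} = - \frac{587}{\frac{17 + \frac{1}{6} \left(-2\right)}{-4 + \frac{1}{6} \left(-2\right)} + 269} = - \frac{587}{\frac{17 - \frac{1}{3}}{-4 - \frac{1}{3}} + 269} = - \frac{587}{\frac{1}{- \frac{13}{3}} \cdot \frac{50}{3} + 269} = - \frac{587}{\left(- \frac{3}{13}\right) \frac{50}{3} + 269} = - \frac{587}{- \frac{50}{13} + 269} = - \frac{587}{\frac{3447}{13}} = \left(-587\right) \frac{13}{3447} = - \frac{7631}{3447}$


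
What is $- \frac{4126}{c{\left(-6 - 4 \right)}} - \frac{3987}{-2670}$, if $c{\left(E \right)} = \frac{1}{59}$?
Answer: $- \frac{216654931}{890} \approx -2.4343 \cdot 10^{5}$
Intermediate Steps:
$c{\left(E \right)} = \frac{1}{59}$
$- \frac{4126}{c{\left(-6 - 4 \right)}} - \frac{3987}{-2670} = - 4126 \frac{1}{\frac{1}{59}} - \frac{3987}{-2670} = \left(-4126\right) 59 - - \frac{1329}{890} = -243434 + \frac{1329}{890} = - \frac{216654931}{890}$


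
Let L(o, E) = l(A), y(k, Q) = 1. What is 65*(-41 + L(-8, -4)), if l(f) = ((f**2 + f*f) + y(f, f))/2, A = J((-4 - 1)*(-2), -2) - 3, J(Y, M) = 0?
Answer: -4095/2 ≈ -2047.5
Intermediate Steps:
A = -3 (A = 0 - 3 = -3)
l(f) = 1/2 + f**2 (l(f) = ((f**2 + f*f) + 1)/2 = ((f**2 + f**2) + 1)*(1/2) = (2*f**2 + 1)*(1/2) = (1 + 2*f**2)*(1/2) = 1/2 + f**2)
L(o, E) = 19/2 (L(o, E) = 1/2 + (-3)**2 = 1/2 + 9 = 19/2)
65*(-41 + L(-8, -4)) = 65*(-41 + 19/2) = 65*(-63/2) = -4095/2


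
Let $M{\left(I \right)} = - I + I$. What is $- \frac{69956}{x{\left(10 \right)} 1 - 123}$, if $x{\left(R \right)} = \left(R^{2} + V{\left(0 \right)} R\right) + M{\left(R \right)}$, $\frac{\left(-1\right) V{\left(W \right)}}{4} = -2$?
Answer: $- \frac{69956}{57} \approx -1227.3$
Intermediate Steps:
$M{\left(I \right)} = 0$
$V{\left(W \right)} = 8$ ($V{\left(W \right)} = \left(-4\right) \left(-2\right) = 8$)
$x{\left(R \right)} = R^{2} + 8 R$ ($x{\left(R \right)} = \left(R^{2} + 8 R\right) + 0 = R^{2} + 8 R$)
$- \frac{69956}{x{\left(10 \right)} 1 - 123} = - \frac{69956}{10 \left(8 + 10\right) 1 - 123} = - \frac{69956}{10 \cdot 18 \cdot 1 - 123} = - \frac{69956}{180 \cdot 1 - 123} = - \frac{69956}{180 - 123} = - \frac{69956}{57}$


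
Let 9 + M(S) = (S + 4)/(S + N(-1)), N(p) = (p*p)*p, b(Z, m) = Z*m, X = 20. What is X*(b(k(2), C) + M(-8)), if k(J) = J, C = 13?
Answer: 3140/9 ≈ 348.89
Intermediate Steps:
N(p) = p**3 (N(p) = p**2*p = p**3)
M(S) = -9 + (4 + S)/(-1 + S) (M(S) = -9 + (S + 4)/(S + (-1)**3) = -9 + (4 + S)/(S - 1) = -9 + (4 + S)/(-1 + S))
X*(b(k(2), C) + M(-8)) = 20*(2*13 + (13 - 8*(-8))/(-1 - 8)) = 20*(26 + (13 + 64)/(-9)) = 20*(26 - 1/9*77) = 20*(26 - 77/9) = 20*(157/9) = 3140/9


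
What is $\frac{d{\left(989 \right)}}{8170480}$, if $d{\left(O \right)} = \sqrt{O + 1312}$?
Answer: $\frac{\sqrt{2301}}{8170480} \approx 5.871 \cdot 10^{-6}$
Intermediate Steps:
$d{\left(O \right)} = \sqrt{1312 + O}$
$\frac{d{\left(989 \right)}}{8170480} = \frac{\sqrt{1312 + 989}}{8170480} = \sqrt{2301} \cdot \frac{1}{8170480} = \frac{\sqrt{2301}}{8170480}$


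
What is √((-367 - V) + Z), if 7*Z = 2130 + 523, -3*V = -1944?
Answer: 2*I*√159 ≈ 25.219*I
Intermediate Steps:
V = 648 (V = -⅓*(-1944) = 648)
Z = 379 (Z = (2130 + 523)/7 = (⅐)*2653 = 379)
√((-367 - V) + Z) = √((-367 - 1*648) + 379) = √((-367 - 648) + 379) = √(-1015 + 379) = √(-636) = 2*I*√159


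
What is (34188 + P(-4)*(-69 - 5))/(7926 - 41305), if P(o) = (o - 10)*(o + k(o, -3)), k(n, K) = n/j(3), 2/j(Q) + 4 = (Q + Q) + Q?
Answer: -19684/33379 ≈ -0.58971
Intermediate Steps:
j(Q) = 2/(-4 + 3*Q) (j(Q) = 2/(-4 + ((Q + Q) + Q)) = 2/(-4 + (2*Q + Q)) = 2/(-4 + 3*Q))
k(n, K) = 5*n/2 (k(n, K) = n/((2/(-4 + 3*3))) = n/((2/(-4 + 9))) = n/((2/5)) = n/((2*(⅕))) = n/(⅖) = n*(5/2) = 5*n/2)
P(o) = 7*o*(-10 + o)/2 (P(o) = (o - 10)*(o + 5*o/2) = (-10 + o)*(7*o/2) = 7*o*(-10 + o)/2)
(34188 + P(-4)*(-69 - 5))/(7926 - 41305) = (34188 + ((7/2)*(-4)*(-10 - 4))*(-69 - 5))/(7926 - 41305) = (34188 + ((7/2)*(-4)*(-14))*(-74))/(-33379) = (34188 + 196*(-74))*(-1/33379) = (34188 - 14504)*(-1/33379) = 19684*(-1/33379) = -19684/33379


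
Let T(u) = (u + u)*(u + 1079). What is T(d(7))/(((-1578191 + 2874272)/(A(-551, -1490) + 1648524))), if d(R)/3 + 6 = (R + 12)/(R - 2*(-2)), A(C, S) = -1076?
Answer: -165109035776/4752297 ≈ -34743.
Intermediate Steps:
d(R) = -18 + 3*(12 + R)/(4 + R) (d(R) = -18 + 3*((R + 12)/(R - 2*(-2))) = -18 + 3*((12 + R)/(R + 4)) = -18 + 3*((12 + R)/(4 + R)) = -18 + 3*(12 + R)/(4 + R))
T(u) = 2*u*(1079 + u) (T(u) = (2*u)*(1079 + u) = 2*u*(1079 + u))
T(d(7))/(((-1578191 + 2874272)/(A(-551, -1490) + 1648524))) = (2*(3*(-12 - 5*7)/(4 + 7))*(1079 + 3*(-12 - 5*7)/(4 + 7)))/(((-1578191 + 2874272)/(-1076 + 1648524))) = (2*(3*(-12 - 35)/11)*(1079 + 3*(-12 - 35)/11))/((1296081/1647448)) = (2*(3*(1/11)*(-47))*(1079 + 3*(1/11)*(-47)))/((1296081*(1/1647448))) = (2*(-141/11)*(1079 - 141/11))/(1296081/1647448) = (2*(-141/11)*(11728/11))*(1647448/1296081) = -3307296/121*1647448/1296081 = -165109035776/4752297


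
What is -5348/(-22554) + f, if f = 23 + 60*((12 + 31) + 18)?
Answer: 5933695/1611 ≈ 3683.2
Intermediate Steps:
f = 3683 (f = 23 + 60*(43 + 18) = 23 + 60*61 = 23 + 3660 = 3683)
-5348/(-22554) + f = -5348/(-22554) + 3683 = -5348*(-1/22554) + 3683 = 382/1611 + 3683 = 5933695/1611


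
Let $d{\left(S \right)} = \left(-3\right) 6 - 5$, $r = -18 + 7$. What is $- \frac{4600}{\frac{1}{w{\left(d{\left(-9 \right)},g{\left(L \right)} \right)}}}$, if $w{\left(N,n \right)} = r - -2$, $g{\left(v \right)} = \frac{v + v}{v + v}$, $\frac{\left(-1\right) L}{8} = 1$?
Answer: $41400$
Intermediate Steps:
$L = -8$ ($L = \left(-8\right) 1 = -8$)
$r = -11$
$d{\left(S \right)} = -23$ ($d{\left(S \right)} = -18 - 5 = -23$)
$g{\left(v \right)} = 1$ ($g{\left(v \right)} = \frac{2 v}{2 v} = 2 v \frac{1}{2 v} = 1$)
$w{\left(N,n \right)} = -9$ ($w{\left(N,n \right)} = -11 - -2 = -11 + 2 = -9$)
$- \frac{4600}{\frac{1}{w{\left(d{\left(-9 \right)},g{\left(L \right)} \right)}}} = - \frac{4600}{\frac{1}{-9}} = - \frac{4600}{- \frac{1}{9}} = \left(-4600\right) \left(-9\right) = 41400$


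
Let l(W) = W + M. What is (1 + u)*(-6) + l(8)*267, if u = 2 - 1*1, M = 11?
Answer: 5061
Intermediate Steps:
u = 1 (u = 2 - 1 = 1)
l(W) = 11 + W (l(W) = W + 11 = 11 + W)
(1 + u)*(-6) + l(8)*267 = (1 + 1)*(-6) + (11 + 8)*267 = 2*(-6) + 19*267 = -12 + 5073 = 5061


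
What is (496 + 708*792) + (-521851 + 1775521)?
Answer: 1814902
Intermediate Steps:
(496 + 708*792) + (-521851 + 1775521) = (496 + 560736) + 1253670 = 561232 + 1253670 = 1814902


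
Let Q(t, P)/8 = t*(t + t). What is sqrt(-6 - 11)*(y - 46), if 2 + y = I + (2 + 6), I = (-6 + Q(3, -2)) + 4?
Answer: 102*I*sqrt(17) ≈ 420.56*I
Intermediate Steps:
Q(t, P) = 16*t**2 (Q(t, P) = 8*(t*(t + t)) = 8*(t*(2*t)) = 8*(2*t**2) = 16*t**2)
I = 142 (I = (-6 + 16*3**2) + 4 = (-6 + 16*9) + 4 = (-6 + 144) + 4 = 138 + 4 = 142)
y = 148 (y = -2 + (142 + (2 + 6)) = -2 + (142 + 8) = -2 + 150 = 148)
sqrt(-6 - 11)*(y - 46) = sqrt(-6 - 11)*(148 - 46) = sqrt(-17)*102 = (I*sqrt(17))*102 = 102*I*sqrt(17)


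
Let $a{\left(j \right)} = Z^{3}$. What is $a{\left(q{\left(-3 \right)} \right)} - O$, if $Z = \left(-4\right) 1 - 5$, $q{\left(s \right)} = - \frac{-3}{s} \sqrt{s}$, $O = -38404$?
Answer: $37675$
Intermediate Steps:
$q{\left(s \right)} = \frac{3}{\sqrt{s}}$ ($q{\left(s \right)} = \frac{3}{s} \sqrt{s} = \frac{3}{\sqrt{s}}$)
$Z = -9$ ($Z = -4 - 5 = -9$)
$a{\left(j \right)} = -729$ ($a{\left(j \right)} = \left(-9\right)^{3} = -729$)
$a{\left(q{\left(-3 \right)} \right)} - O = -729 - -38404 = -729 + 38404 = 37675$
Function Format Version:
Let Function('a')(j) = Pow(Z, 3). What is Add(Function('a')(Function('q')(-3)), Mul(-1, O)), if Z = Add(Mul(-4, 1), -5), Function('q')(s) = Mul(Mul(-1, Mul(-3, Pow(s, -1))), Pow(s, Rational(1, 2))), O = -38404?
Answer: 37675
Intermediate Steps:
Function('q')(s) = Mul(3, Pow(s, Rational(-1, 2))) (Function('q')(s) = Mul(Mul(3, Pow(s, -1)), Pow(s, Rational(1, 2))) = Mul(3, Pow(s, Rational(-1, 2))))
Z = -9 (Z = Add(-4, -5) = -9)
Function('a')(j) = -729 (Function('a')(j) = Pow(-9, 3) = -729)
Add(Function('a')(Function('q')(-3)), Mul(-1, O)) = Add(-729, Mul(-1, -38404)) = Add(-729, 38404) = 37675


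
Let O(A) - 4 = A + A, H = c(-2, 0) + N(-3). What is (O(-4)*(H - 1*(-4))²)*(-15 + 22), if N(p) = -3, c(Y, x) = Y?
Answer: -28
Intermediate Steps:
H = -5 (H = -2 - 3 = -5)
O(A) = 4 + 2*A (O(A) = 4 + (A + A) = 4 + 2*A)
(O(-4)*(H - 1*(-4))²)*(-15 + 22) = ((4 + 2*(-4))*(-5 - 1*(-4))²)*(-15 + 22) = ((4 - 8)*(-5 + 4)²)*7 = -4*(-1)²*7 = -4*1*7 = -4*7 = -28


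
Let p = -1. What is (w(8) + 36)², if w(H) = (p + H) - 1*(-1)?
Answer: 1936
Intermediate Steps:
w(H) = H (w(H) = (-1 + H) - 1*(-1) = (-1 + H) + 1 = H)
(w(8) + 36)² = (8 + 36)² = 44² = 1936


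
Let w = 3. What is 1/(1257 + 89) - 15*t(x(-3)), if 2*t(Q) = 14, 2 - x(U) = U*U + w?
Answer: -141329/1346 ≈ -105.00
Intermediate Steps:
x(U) = -1 - U² (x(U) = 2 - (U*U + 3) = 2 - (U² + 3) = 2 - (3 + U²) = 2 + (-3 - U²) = -1 - U²)
t(Q) = 7 (t(Q) = (½)*14 = 7)
1/(1257 + 89) - 15*t(x(-3)) = 1/(1257 + 89) - 15*7 = 1/1346 - 105 = -141329/1346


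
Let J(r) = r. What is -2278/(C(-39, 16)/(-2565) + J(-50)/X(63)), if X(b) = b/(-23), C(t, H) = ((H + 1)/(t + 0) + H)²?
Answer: -3659480370/29172271 ≈ -125.44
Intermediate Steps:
C(t, H) = (H + (1 + H)/t)² (C(t, H) = ((1 + H)/t + H)² = (H + (1 + H)/t)²)
X(b) = -b/23 (X(b) = b*(-1/23) = -b/23)
-2278/(C(-39, 16)/(-2565) + J(-50)/X(63)) = -2278/(((1 + 16 + 16*(-39))²/(-39)²)/(-2565) - 50/((-1/23*63))) = -2278/(((1 + 16 - 624)²/1521)*(-1/2565) - 50/(-63/23)) = -2278/(((1/1521)*(-607)²)*(-1/2565) - 50*(-23/63)) = -2278/(((1/1521)*368449)*(-1/2565) + 1150/63) = -2278/((368449/1521)*(-1/2565) + 1150/63) = -2278/(-368449/3901365 + 1150/63) = -2278/495928607/27309555 = -2278*27309555/495928607 = -3659480370/29172271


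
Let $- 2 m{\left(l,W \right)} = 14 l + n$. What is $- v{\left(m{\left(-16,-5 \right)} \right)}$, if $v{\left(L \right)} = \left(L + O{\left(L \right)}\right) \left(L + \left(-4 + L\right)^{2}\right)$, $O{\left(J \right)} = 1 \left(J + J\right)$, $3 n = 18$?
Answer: $-3640818$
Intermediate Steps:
$n = 6$ ($n = \frac{1}{3} \cdot 18 = 6$)
$m{\left(l,W \right)} = -3 - 7 l$ ($m{\left(l,W \right)} = - \frac{14 l + 6}{2} = - \frac{6 + 14 l}{2} = -3 - 7 l$)
$O{\left(J \right)} = 2 J$ ($O{\left(J \right)} = 1 \cdot 2 J = 2 J$)
$v{\left(L \right)} = 3 L \left(L + \left(-4 + L\right)^{2}\right)$ ($v{\left(L \right)} = \left(L + 2 L\right) \left(L + \left(-4 + L\right)^{2}\right) = 3 L \left(L + \left(-4 + L\right)^{2}\right)$)
$- v{\left(m{\left(-16,-5 \right)} \right)} = - 3 \left(-3 - -112\right) \left(\left(-3 - -112\right) + \left(-4 - -109\right)^{2}\right) = - 3 \left(-3 + 112\right) \left(\left(-3 + 112\right) + \left(-4 + \left(-3 + 112\right)\right)^{2}\right) = - 3 \cdot 109 \left(109 + \left(-4 + 109\right)^{2}\right) = - 3 \cdot 109 \left(109 + 105^{2}\right) = - 3 \cdot 109 \left(109 + 11025\right) = - 3 \cdot 109 \cdot 11134 = \left(-1\right) 3640818 = -3640818$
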